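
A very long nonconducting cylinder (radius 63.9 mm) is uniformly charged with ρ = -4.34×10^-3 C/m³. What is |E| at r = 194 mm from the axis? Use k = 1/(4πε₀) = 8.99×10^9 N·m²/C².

Coaxial Gaussian cylinder, radius r = 194 mm, length L (r > 63.9 mm, full cross-section enclosed).
λ_enc = ρ·πR² = (-4.34×10^-3)π(0.0639)² = -5.567×10^-5 C/m.
Gauss's law: E·2πrL = λ_enc L/ε₀.
E = 2k|λ_enc|/r = 2(8.99×10^9)(5.567×10^-5)/(0.194) = 5.16×10^6 N/C.

E = 5.16e6 V/m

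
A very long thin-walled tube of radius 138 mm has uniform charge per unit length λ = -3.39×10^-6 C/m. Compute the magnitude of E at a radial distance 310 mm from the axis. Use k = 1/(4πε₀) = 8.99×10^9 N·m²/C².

By cylindrical symmetry E is radial; use a coaxial Gaussian cylinder of radius 310 mm and length L (r > 138 mm).
The full line charge is enclosed: λ_enc = -3.39e-6 C/m.
Gauss's law: E·2πrL = λ_enc L/ε₀.
E = 2k|λ_enc|/r = 2(8.99×10^9)(3.39×10^-6)/(0.31) = 1.97e5 N/C.

|E| ≈ 1.97e5 N/C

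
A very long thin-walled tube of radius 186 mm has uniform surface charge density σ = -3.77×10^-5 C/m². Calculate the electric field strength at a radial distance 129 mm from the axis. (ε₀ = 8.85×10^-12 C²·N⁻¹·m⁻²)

By cylindrical symmetry E is radial; use a coaxial Gaussian cylinder of radius 129 mm and length L (r < 186 mm, inside the shell).
No charge is enclosed, so Gauss's law gives E·2πrL = 0 ⇒ E = 0.

E = 0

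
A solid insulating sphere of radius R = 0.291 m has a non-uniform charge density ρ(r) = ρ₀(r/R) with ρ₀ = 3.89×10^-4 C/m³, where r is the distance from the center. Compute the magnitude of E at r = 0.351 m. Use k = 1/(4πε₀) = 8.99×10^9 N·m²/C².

E = 2.20×10^6 N/C

By spherical symmetry E is radial; choose a Gaussian sphere of radius r = 0.351 m (r > R, all charge enclosed).
Q_enc = 4π ∫₀^R ρ₀(r'/R)^1 r'² dr' = 4πρ₀R³/4 = 3.011×10^-5 C.
By Gauss's law, ∮E·dA = E·4πr² = Q_enc/ε₀.
E = k|Q_enc|/r² = (8.99×10^9)(3.011e-5)/(0.351)² = 2.20e6 N/C.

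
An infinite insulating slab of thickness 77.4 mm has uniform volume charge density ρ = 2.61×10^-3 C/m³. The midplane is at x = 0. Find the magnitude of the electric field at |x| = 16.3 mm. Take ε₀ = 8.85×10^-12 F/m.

|E| ≈ 4.81×10^6 V/m

By symmetry E is perpendicular to the slab. A Gaussian pillbox from −16.3 mm to +16.3 mm (face area A) lies entirely within the slab.
Q_enc = ρ·(2x)·A and flux = 2EA, so 2EA = 2ρxA/ε₀ ⇒ E = |ρ|x/ε₀.
E = (2.61e-3)(0.0163)/(8.85×10^-12) = 4.81×10^6 N/C.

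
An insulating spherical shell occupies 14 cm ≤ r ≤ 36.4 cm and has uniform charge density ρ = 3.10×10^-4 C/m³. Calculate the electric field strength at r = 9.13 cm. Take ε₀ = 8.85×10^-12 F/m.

E = 0 (no enclosed charge)

By spherical symmetry E is radial; choose a Gaussian sphere of radius r = 9.13 cm (r < 14 cm, inside the empty cavity).
No charge is enclosed, so by Gauss's law E·4πr² = 0 ⇒ E = 0.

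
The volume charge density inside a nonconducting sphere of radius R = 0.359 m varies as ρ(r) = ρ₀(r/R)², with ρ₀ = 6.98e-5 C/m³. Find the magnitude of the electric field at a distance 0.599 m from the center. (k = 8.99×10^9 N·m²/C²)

|E| = 2.03×10^5 V/m

Use a concentric Gaussian sphere at r = 0.599 m (r > R, all charge enclosed).
Q_enc = 4π ∫₀^R ρ₀(r'/R)^2 r'² dr' = 4πρ₀R³/5 = 8.117×10^-6 C.
Gauss's law: E·4πr² = Q_enc/ε₀.
E = k|Q_enc|/r² = (8.99×10^9)(8.117e-6)/(0.599)² = 2.03×10^5 N/C.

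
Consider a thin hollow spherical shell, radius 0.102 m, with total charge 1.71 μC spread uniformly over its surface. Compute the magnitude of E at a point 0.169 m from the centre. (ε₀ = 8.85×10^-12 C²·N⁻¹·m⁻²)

|E| = 5.38×10^5 N/C

Use a concentric Gaussian sphere at r = 0.169 m (r > 0.102 m).
The entire shell is enclosed: Q_enc = 1.71e-6 C.
Since E is radial and uniform over the Gaussian sphere, Φ = E·4πr² = Q_enc/ε₀.
E = |Q_enc|/(4πε₀r²) = (1.71×10^-6)/(4π·8.85×10^-12·(0.169)²) = 5.38×10^5 N/C.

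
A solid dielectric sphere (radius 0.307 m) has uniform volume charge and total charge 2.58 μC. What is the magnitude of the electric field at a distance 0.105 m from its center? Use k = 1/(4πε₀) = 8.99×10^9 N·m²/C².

|E| ≈ 8.42e4 N/C

By spherical symmetry E is radial; choose a Gaussian sphere of radius r = 0.105 m (r < R).
Only the charge within r is enclosed: Q_enc = Q·(r/R)³ = (2.58 μC)·(0.105 m/0.307 m)³ = 1.032×10^-7 C.
Since E is radial and uniform over the Gaussian sphere, Φ = E·4πr² = Q_enc/ε₀.
E = k|Q_enc|/r² = (8.99×10^9)(1.032e-7)/(0.105)² = 8.42×10^4 N/C.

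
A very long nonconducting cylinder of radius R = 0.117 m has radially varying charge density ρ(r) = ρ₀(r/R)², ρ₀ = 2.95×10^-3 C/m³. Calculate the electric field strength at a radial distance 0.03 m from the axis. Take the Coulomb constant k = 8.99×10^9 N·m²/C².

E = 1.64×10^5 N/C

By cylindrical symmetry E is radial; use a coaxial Gaussian cylinder of radius 0.03 m and length L (r < R).
Integrating ρ over the cross-section to radius r: λ_enc = (2πρ₀/R²) ∫₀^r r'^3 dr' = 2πρ₀ r^4/(4·R²) = 2.742×10^-7 C/m.
Applying ∮E·dA = Q_enc/ε₀ with the end caps contributing no flux:
E = 2k|λ_enc|/r = 2(8.99×10^9)(2.742×10^-7)/(0.03) = 1.64×10^5 N/C.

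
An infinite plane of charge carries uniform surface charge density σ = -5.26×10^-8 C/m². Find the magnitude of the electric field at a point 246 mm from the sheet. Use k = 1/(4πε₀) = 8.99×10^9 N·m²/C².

|E| = 2.97×10^3 N/C

The symmetry is planar: E is normal to the sheet and the same magnitude on both sides. Take a pillbox straddling the sheet with end-cap area A.
Flux Φ = 2EA and Q_enc = σA, so 2EA = σA/ε₀ ⇒ E = |σ|/(2ε₀), independent of distance.
E = 2πk|σ| = 2π(8.99×10^9)(5.26×10^-8) = 2.97e3 N/C.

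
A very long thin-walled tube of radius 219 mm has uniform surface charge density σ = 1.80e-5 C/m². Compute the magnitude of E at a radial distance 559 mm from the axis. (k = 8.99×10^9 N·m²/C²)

Choose a coaxial cylinder of radius r = 559 mm (arbitrary length L) as the Gaussian surface (r > 219 mm).
The whole shell is enclosed: λ_enc = σ·2πR = (1.80×10^-5)·2π·(0.219) = 2.477e-5 C/m.
By Gauss's law (flux through the curved wall only), E·2πrL = λ_enc L/ε₀.
E = 2k|λ_enc|/r = 2(8.99×10^9)(2.477e-5)/(0.559) = 7.97e5 N/C.

E ≈ 7.97e5 N/C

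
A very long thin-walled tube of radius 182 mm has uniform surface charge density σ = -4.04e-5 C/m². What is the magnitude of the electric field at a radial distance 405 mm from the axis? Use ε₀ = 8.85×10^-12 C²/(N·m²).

Take a coaxial cylindrical Gaussian surface of radius r = 405 mm and length L (r > 182 mm).
The whole shell is enclosed: λ_enc = σ·2πR = (-4.04e-5)·2π·(0.182) = -4.62×10^-5 C/m.
Applying ∮E·dA = Q_enc/ε₀ with the end caps contributing no flux:
E = |λ_enc|/(2πε₀r) = (4.62e-5)/(2π·8.85×10^-12·0.405) = 2.05e6 N/C.

E = 2.05×10^6 N/C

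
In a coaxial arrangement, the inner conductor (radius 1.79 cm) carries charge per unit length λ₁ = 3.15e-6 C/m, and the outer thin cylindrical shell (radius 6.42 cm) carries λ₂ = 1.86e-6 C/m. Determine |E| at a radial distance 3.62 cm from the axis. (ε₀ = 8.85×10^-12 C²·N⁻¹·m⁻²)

|E| = 1.56e6 N/C

Coaxial Gaussian cylinder, radius r = 3.62 cm, length L (between the conductors, 1.79 cm < r < 6.42 cm).
Only the inner wire is enclosed; the outer shell contributes nothing inside itself. λ_enc = λ₁ = 3.15×10^-6 C/m.
Applying ∮E·dA = Q_enc/ε₀ with the end caps contributing no flux:
E = |λ_enc|/(2πε₀r) = (3.15×10^-6)/(2π·8.85×10^-12·0.0362) = 1.56×10^6 N/C.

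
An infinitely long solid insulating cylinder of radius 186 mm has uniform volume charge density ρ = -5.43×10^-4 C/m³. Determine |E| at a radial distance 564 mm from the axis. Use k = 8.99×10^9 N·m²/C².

By cylindrical symmetry E is radial; use a coaxial Gaussian cylinder of radius 564 mm and length L (r > 186 mm, full cross-section enclosed).
λ_enc = ρ·πR² = (-5.43×10^-4)π(0.186)² = -5.902×10^-5 C/m.
Applying ∮E·dA = Q_enc/ε₀ with the end caps contributing no flux:
E = 2k|λ_enc|/r = 2(8.99×10^9)(5.902e-5)/(0.564) = 1.88×10^6 N/C.

1.88×10^6 V/m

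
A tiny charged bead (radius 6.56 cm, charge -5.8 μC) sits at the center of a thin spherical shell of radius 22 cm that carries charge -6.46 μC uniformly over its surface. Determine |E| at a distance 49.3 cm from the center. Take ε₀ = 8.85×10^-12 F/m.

|E| = 4.54×10^5 N/C

Use a concentric Gaussian sphere at r = 49.3 cm (r > 22 cm, enclosing both).
Q_enc = (-5.8 μC) + (-6.46 μC) = -1.226×10^-5 C.
Gauss's law: E·4πr² = Q_enc/ε₀.
E = |Q_enc|/(4πε₀r²) = (1.226×10^-5)/(4π·8.85×10^-12·(0.493)²) = 4.54×10^5 N/C.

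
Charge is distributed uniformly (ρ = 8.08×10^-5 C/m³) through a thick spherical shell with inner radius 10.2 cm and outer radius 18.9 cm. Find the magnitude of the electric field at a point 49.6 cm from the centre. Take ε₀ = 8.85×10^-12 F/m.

Symmetry ⇒ E = E(r) r̂. Gaussian sphere of radius r = 49.6 cm (r > 18.9 cm, enclosing the whole shell).
Q_enc = ρ·(4π/3)(b³ − a³) = (8.08×10^-5)·(4π/3)·((0.189)³ − (0.102)³) = 1.926×10^-6 C.
By Gauss's law, ∮E·dA = E·4πr² = Q_enc/ε₀.
E = |Q_enc|/(4πε₀r²) = (1.926×10^-6)/(4π·8.85×10^-12·(0.496)²) = 7.04e4 N/C.

E = 7.04×10^4 V/m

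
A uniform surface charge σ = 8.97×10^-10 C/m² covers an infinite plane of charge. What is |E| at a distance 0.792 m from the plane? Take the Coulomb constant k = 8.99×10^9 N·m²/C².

|E| = 50.7 V/m

Choose a cylindrical pillbox piercing the sheet, end faces (area A) parallel to it.
Only the two end caps contribute flux: Φ = 2EA. With Q_enc = σA, Gauss's law gives E = |σ|/(2ε₀).
E = 2πk|σ| = 2π(8.99×10^9)(8.97×10^-10) = 50.7 N/C.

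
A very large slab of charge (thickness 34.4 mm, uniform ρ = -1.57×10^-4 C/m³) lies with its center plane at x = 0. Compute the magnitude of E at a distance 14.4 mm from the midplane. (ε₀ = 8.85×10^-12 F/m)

E ≈ 2.55×10^5 N/C

By symmetry E is perpendicular to the slab. A Gaussian pillbox from −14.4 mm to +14.4 mm (face area A) lies entirely within the slab.
Q_enc = ρ·(2x)·A and flux = 2EA, so 2EA = 2ρxA/ε₀ ⇒ E = |ρ|x/ε₀.
E = (1.57×10^-4)(0.0144)/(8.85×10^-12) = 2.55×10^5 N/C.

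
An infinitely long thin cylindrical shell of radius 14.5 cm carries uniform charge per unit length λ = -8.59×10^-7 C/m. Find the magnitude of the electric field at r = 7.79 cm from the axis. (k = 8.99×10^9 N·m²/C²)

By cylindrical symmetry E is radial; use a coaxial Gaussian cylinder of radius 7.79 cm and length L (r < 14.5 cm, inside the shell).
All the surface charge lies outside this cylinder: Q_enc = 0, hence E = 0.

|E| = 0 V/m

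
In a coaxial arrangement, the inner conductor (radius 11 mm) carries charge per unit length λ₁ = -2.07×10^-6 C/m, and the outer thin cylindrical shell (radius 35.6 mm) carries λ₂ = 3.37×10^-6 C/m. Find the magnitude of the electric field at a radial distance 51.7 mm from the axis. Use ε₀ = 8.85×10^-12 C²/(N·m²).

E ≈ 4.52e5 N/C

Coaxial Gaussian cylinder, radius r = 51.7 mm, length L (r > 35.6 mm, enclosing both).
λ_enc = λ₁ + λ₂ = (-2.07×10^-6) + (3.37e-6) = 1.30×10^-6 C/m.
Applying ∮E·dA = Q_enc/ε₀ with the end caps contributing no flux:
E = |λ_enc|/(2πε₀r) = (1.30×10^-6)/(2π·8.85×10^-12·0.0517) = 4.52e5 N/C.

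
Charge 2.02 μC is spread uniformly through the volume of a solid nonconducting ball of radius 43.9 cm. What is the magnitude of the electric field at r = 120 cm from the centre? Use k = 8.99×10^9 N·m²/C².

Use a concentric Gaussian sphere at r = 120 cm (r > R, so the entire charge is enclosed).
Q_enc = 2.02 μC = 2.02e-6 C.
Since E is radial and uniform over the Gaussian sphere, Φ = E·4πr² = Q_enc/ε₀.
E = k|Q_enc|/r² = (8.99×10^9)(2.02×10^-6)/(1.2)² = 1.26×10^4 N/C.

1.26×10^4 V/m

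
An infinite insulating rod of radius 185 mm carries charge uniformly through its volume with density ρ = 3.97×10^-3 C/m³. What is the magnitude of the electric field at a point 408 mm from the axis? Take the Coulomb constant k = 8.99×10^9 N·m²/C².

Take a coaxial cylindrical Gaussian surface of radius r = 408 mm and length L (r > 185 mm, full cross-section enclosed).
λ_enc = ρ·πR² = (3.97e-3)π(0.185)² = 4.269e-4 C/m.
Gauss's law: E·2πrL = λ_enc L/ε₀.
E = 2k|λ_enc|/r = 2(8.99×10^9)(4.269e-4)/(0.408) = 1.88×10^7 N/C.

E ≈ 1.88×10^7 N/C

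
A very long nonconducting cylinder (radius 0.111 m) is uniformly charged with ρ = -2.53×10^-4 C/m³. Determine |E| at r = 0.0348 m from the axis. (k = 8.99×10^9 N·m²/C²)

|E| = 4.97e5 N/C

Choose a coaxial cylinder of radius r = 0.0348 m (arbitrary length L) as the Gaussian surface (r < R).
Enclosed charge per unit length: λ_enc = ρ·πr² = (-2.53×10^-4)π(0.0348)² = -9.626×10^-7 C/m.
By Gauss's law (flux through the curved wall only), E·2πrL = λ_enc L/ε₀.
E = 2k|λ_enc|/r = 2(8.99×10^9)(9.626×10^-7)/(0.0348) = 4.97×10^5 N/C.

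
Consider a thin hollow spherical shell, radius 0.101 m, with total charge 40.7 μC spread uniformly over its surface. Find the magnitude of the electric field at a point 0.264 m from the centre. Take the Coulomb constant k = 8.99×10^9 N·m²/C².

By spherical symmetry E is radial; choose a Gaussian sphere of radius r = 0.264 m (r > 0.101 m).
The entire shell is enclosed: Q_enc = 4.07×10^-5 C.
Applying ∮E·dA = Q_enc/ε₀ with Φ = E(4πr²):
E = k|Q_enc|/r² = (8.99×10^9)(4.07e-5)/(0.264)² = 5.25e6 N/C.

|E| = 5.25×10^6 V/m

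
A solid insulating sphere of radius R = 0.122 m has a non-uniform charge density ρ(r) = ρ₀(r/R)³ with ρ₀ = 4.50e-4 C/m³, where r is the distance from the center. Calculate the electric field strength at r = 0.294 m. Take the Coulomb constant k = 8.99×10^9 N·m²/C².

Take a concentric spherical Gaussian surface of radius r = 0.294 m (r > R, all charge enclosed).
Q_enc = 4π ∫₀^R ρ₀(r'/R)^3 r'² dr' = 4πρ₀R³/6 = 1.711×10^-6 C.
Since E is radial and uniform over the Gaussian sphere, Φ = E·4πr² = Q_enc/ε₀.
E = k|Q_enc|/r² = (8.99×10^9)(1.711×10^-6)/(0.294)² = 1.78×10^5 N/C.

E = 1.78e5 N/C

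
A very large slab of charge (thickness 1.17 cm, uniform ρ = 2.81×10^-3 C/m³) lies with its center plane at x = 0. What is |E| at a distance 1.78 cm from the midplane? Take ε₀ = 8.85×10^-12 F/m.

|E| = 1.86×10^6 N/C

The point |x| = 1.78 cm lies outside the slab (half-thickness 0.00585 m). A symmetric pillbox spanning the full slab encloses Q_enc = ρ·d·A.
Flux = 2EA ⇒ E = |ρ|d/(2ε₀), independent of distance outside.
E = (2.81×10^-3)(0.0117)/(2·8.85×10^-12) = 1.86×10^6 N/C.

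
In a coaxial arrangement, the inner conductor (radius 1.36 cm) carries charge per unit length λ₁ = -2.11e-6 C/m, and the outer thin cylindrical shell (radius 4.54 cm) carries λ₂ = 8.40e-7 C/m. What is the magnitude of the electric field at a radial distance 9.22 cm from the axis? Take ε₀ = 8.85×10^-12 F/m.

Take a coaxial cylindrical Gaussian surface of radius r = 9.22 cm and length L (r > 4.54 cm, enclosing both).
λ_enc = λ₁ + λ₂ = (-2.11×10^-6) + (8.40e-7) = -1.27×10^-6 C/m.
Gauss's law: E·2πrL = λ_enc L/ε₀.
E = |λ_enc|/(2πε₀r) = (1.27×10^-6)/(2π·8.85×10^-12·0.0922) = 2.48×10^5 N/C.

|E| = 2.48×10^5 N/C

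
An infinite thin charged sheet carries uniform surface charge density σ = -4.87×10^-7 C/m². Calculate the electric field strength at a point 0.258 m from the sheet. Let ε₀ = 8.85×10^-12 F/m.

The symmetry is planar: E is normal to the sheet and the same magnitude on both sides. Take a pillbox straddling the sheet with end-cap area A.
Flux Φ = 2EA and Q_enc = σA, so 2EA = σA/ε₀ ⇒ E = |σ|/(2ε₀), independent of distance.
E = |σ|/(2ε₀) = (4.87×10^-7)/(2·8.85×10^-12) = 2.75×10^4 N/C.

|E| = 2.75×10^4 V/m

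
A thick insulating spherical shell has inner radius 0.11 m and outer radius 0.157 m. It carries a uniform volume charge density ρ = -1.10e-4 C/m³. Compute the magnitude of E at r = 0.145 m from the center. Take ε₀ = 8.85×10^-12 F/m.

By spherical symmetry E is radial; choose a Gaussian sphere of radius r = 0.145 m (within the shell material, 0.11 m < r < 0.157 m).
Only the shell between 0.11 m and r is enclosed: Q_enc = ρ·(4π/3)(r³ − a³) = (-1.10×10^-4)·(4π/3)·((0.145)³ − (0.11)³) = -7.914×10^-7 C.
Since E is radial and uniform over the Gaussian sphere, Φ = E·4πr² = Q_enc/ε₀.
E = |Q_enc|/(4πε₀r²) = (7.914e-7)/(4π·8.85×10^-12·(0.145)²) = 3.38×10^5 N/C.

3.38×10^5 V/m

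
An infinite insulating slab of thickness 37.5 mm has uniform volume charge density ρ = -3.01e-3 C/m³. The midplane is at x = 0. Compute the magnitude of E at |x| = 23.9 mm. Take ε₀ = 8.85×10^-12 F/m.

The point |x| = 23.9 mm lies outside the slab (half-thickness 0.01875 m). A symmetric pillbox spanning the full slab encloses Q_enc = ρ·d·A.
Flux = 2EA ⇒ E = |ρ|d/(2ε₀), independent of distance outside.
E = (3.01×10^-3)(0.0375)/(2·8.85×10^-12) = 6.38e6 N/C.

E = 6.38×10^6 N/C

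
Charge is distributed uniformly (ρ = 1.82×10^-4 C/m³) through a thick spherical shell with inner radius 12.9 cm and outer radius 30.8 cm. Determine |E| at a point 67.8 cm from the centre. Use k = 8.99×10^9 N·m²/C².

E ≈ 4.04×10^5 N/C

By spherical symmetry E is radial; choose a Gaussian sphere of radius r = 67.8 cm (r > 30.8 cm, enclosing the whole shell).
Q_enc = ρ·(4π/3)(b³ − a³) = (1.82×10^-4)·(4π/3)·((0.308)³ − (0.129)³) = 2.064×10^-5 C.
Gauss's law: E·4πr² = Q_enc/ε₀.
E = k|Q_enc|/r² = (8.99×10^9)(2.064×10^-5)/(0.678)² = 4.04e5 N/C.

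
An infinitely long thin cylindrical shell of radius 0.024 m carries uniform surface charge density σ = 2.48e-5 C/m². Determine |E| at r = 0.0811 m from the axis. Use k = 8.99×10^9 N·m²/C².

|E| ≈ 8.29×10^5 N/C

Take a coaxial cylindrical Gaussian surface of radius r = 0.0811 m and length L (r > 0.024 m).
The whole shell is enclosed: λ_enc = σ·2πR = (2.48×10^-5)·2π·(0.024) = 3.74×10^-6 C/m.
Since E is radial and uniform over the curved surface, Φ = E·2πrL = Q_enc/ε₀ = λ_enc L/ε₀.
E = 2k|λ_enc|/r = 2(8.99×10^9)(3.74e-6)/(0.0811) = 8.29e5 N/C.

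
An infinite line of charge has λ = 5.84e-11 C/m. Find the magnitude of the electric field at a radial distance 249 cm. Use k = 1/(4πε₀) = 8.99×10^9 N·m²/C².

0.422 N/C

By cylindrical symmetry E is radial; use a coaxial Gaussian cylinder of radius 249 cm and length L.
Q_enc = λL, so λ_enc = 5.84×10^-11 C/m.
Gauss's law: E·2πrL = λ_enc L/ε₀.
E = 2k|λ_enc|/r = 2(8.99×10^9)(5.84×10^-11)/(2.49) = 0.422 N/C.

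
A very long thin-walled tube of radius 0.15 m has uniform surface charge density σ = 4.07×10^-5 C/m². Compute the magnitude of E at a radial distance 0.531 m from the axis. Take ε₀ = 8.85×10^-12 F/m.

Coaxial Gaussian cylinder, radius r = 0.531 m, length L (r > 0.15 m).
The whole shell is enclosed: λ_enc = σ·2πR = (4.07e-5)·2π·(0.15) = 3.836×10^-5 C/m.
Gauss's law: E·2πrL = λ_enc L/ε₀.
E = |λ_enc|/(2πε₀r) = (3.836×10^-5)/(2π·8.85×10^-12·0.531) = 1.30×10^6 N/C.

|E| = 1.30×10^6 N/C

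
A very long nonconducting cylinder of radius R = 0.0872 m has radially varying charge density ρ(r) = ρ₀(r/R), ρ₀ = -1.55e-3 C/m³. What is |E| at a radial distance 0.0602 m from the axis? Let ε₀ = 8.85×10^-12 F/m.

2.43e6 N/C

Choose a coaxial cylinder of radius r = 0.0602 m (arbitrary length L) as the Gaussian surface (r < R).
λ_enc = ∫₀^r ρ(r')·2πr' dr' = (2πρ₀/R)·r^3/3 = -8.122×10^-6 C/m.
Applying ∮E·dA = Q_enc/ε₀ with the end caps contributing no flux:
E = |λ_enc|/(2πε₀r) = (8.122e-6)/(2π·8.85×10^-12·0.0602) = 2.43×10^6 N/C.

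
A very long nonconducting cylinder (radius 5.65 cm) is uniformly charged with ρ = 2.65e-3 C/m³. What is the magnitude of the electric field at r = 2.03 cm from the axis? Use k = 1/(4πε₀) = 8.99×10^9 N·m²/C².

By cylindrical symmetry E is radial; use a coaxial Gaussian cylinder of radius 2.03 cm and length L (r < R).
Charge inside radius r per length L is ρ·πr²·L, so λ_enc = ρπr² = 3.431e-6 C/m.
Applying ∮E·dA = Q_enc/ε₀ with the end caps contributing no flux:
E = 2k|λ_enc|/r = 2(8.99×10^9)(3.431×10^-6)/(0.0203) = 3.04×10^6 N/C.

E ≈ 3.04e6 V/m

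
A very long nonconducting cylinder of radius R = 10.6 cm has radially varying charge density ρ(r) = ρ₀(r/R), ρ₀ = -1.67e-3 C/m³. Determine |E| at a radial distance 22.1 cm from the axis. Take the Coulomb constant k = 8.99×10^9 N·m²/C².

|E| = 3.20×10^6 V/m

Take a coaxial cylindrical Gaussian surface of radius r = 22.1 cm and length L (r > R, full charge per length enclosed).
λ_enc = 2π ∫₀^R ρ₀(r'/R)^1 r' dr' = 2πρ₀R²/3 = -3.93×10^-5 C/m.
Gauss's law: E·2πrL = λ_enc L/ε₀.
E = 2k|λ_enc|/r = 2(8.99×10^9)(3.93×10^-5)/(0.221) = 3.20e6 N/C.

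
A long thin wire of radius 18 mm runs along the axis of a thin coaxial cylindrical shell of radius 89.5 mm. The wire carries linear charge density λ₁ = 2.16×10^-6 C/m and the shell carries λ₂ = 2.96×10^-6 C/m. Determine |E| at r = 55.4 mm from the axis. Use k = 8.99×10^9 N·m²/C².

E ≈ 7.01×10^5 N/C

Coaxial Gaussian cylinder, radius r = 55.4 mm, length L (between the conductors, 18 mm < r < 89.5 mm).
Only the inner wire is enclosed; the outer shell contributes nothing inside itself. λ_enc = λ₁ = 2.16×10^-6 C/m.
Since E is radial and uniform over the curved surface, Φ = E·2πrL = Q_enc/ε₀ = λ_enc L/ε₀.
E = 2k|λ_enc|/r = 2(8.99×10^9)(2.16e-6)/(0.0554) = 7.01×10^5 N/C.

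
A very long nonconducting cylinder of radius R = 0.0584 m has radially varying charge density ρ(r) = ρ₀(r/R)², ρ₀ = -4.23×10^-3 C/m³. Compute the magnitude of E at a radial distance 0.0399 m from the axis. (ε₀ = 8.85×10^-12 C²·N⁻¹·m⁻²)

|E| = 2.23×10^6 N/C

Choose a coaxial cylinder of radius r = 0.0399 m (arbitrary length L) as the Gaussian surface (r < R).
Integrating ρ over the cross-section to radius r: λ_enc = (2πρ₀/R²) ∫₀^r r'^3 dr' = 2πρ₀ r^4/(4·R²) = -4.938e-6 C/m.
Gauss's law: E·2πrL = λ_enc L/ε₀.
E = |λ_enc|/(2πε₀r) = (4.938×10^-6)/(2π·8.85×10^-12·0.0399) = 2.23e6 N/C.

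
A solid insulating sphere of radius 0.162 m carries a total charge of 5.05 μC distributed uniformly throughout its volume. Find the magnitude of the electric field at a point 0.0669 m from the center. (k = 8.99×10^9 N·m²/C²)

|E| ≈ 7.14e5 N/C

By spherical symmetry E is radial; choose a Gaussian sphere of radius r = 0.0669 m (r < R).
Only the charge within r is enclosed: Q_enc = Q·(r/R)³ = (5.05 μC)·(0.0669 m/0.162 m)³ = 3.557e-7 C.
By Gauss's law, ∮E·dA = E·4πr² = Q_enc/ε₀.
E = k|Q_enc|/r² = (8.99×10^9)(3.557e-7)/(0.0669)² = 7.14×10^5 N/C.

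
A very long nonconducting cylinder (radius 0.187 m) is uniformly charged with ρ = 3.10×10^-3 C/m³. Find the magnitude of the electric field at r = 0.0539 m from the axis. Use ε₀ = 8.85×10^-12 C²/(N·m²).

E ≈ 9.44e6 V/m

Choose a coaxial cylinder of radius r = 0.0539 m (arbitrary length L) as the Gaussian surface (r < R).
Enclosed charge per unit length: λ_enc = ρ·πr² = (3.10×10^-3)π(0.0539)² = 2.829×10^-5 C/m.
Since E is radial and uniform over the curved surface, Φ = E·2πrL = Q_enc/ε₀ = λ_enc L/ε₀.
E = |λ_enc|/(2πε₀r) = (2.829e-5)/(2π·8.85×10^-12·0.0539) = 9.44×10^6 N/C.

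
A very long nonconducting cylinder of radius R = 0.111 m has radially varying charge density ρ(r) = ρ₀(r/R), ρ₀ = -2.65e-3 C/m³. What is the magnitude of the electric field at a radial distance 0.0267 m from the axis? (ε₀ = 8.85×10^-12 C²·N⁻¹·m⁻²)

Take a coaxial cylindrical Gaussian surface of radius r = 0.0267 m and length L (r < R).
λ_enc = ∫₀^r ρ(r')·2πr' dr' = (2πρ₀/R)·r^3/3 = -9.517×10^-7 C/m.
Applying ∮E·dA = Q_enc/ε₀ with the end caps contributing no flux:
E = |λ_enc|/(2πε₀r) = (9.517×10^-7)/(2π·8.85×10^-12·0.0267) = 6.41e5 N/C.

|E| = 6.41×10^5 V/m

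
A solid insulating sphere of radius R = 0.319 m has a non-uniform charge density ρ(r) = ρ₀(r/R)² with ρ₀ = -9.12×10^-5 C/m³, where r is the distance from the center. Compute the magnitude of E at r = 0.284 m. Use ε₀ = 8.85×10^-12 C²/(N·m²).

Use a concentric Gaussian sphere at r = 0.284 m (r < R).
Integrate the density: Q_enc = 4π ∫₀^r ρ₀(r'/R)^2 r'² dr' = 4πρ₀ r^5/(5·R²) = -4.161e-6 C.
Applying ∮E·dA = Q_enc/ε₀ with Φ = E(4πr²):
E = |Q_enc|/(4πε₀r²) = (4.161×10^-6)/(4π·8.85×10^-12·(0.284)²) = 4.64×10^5 N/C.

|E| ≈ 4.64×10^5 N/C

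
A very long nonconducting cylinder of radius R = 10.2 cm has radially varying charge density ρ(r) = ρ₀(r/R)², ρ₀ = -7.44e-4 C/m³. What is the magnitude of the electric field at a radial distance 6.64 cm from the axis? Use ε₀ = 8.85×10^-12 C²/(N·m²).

E ≈ 5.91e5 N/C

Take a coaxial cylindrical Gaussian surface of radius r = 6.64 cm and length L (r < R).
λ_enc = ∫₀^r ρ(r')·2πr' dr' = (2πρ₀/R²)·r^4/4 = -2.184×10^-6 C/m.
Applying ∮E·dA = Q_enc/ε₀ with the end caps contributing no flux:
E = |λ_enc|/(2πε₀r) = (2.184e-6)/(2π·8.85×10^-12·0.0664) = 5.91×10^5 N/C.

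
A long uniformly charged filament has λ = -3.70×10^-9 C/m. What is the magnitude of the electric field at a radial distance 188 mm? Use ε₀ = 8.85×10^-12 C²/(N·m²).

By cylindrical symmetry E is radial; use a coaxial Gaussian cylinder of radius 188 mm and length L.
Q_enc = λL, so λ_enc = -3.70×10^-9 C/m.
By Gauss's law (flux through the curved wall only), E·2πrL = λ_enc L/ε₀.
E = |λ_enc|/(2πε₀r) = (3.70×10^-9)/(2π·8.85×10^-12·0.188) = 354 N/C.

E = 354 N/C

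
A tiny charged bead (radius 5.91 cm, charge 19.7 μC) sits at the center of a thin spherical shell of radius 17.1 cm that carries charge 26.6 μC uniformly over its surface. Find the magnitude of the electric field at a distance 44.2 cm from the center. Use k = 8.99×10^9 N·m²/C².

E = 2.13×10^6 N/C

Take a concentric spherical Gaussian surface of radius r = 44.2 cm (r > 17.1 cm, enclosing both).
Q_enc = (19.7 μC) + (26.6 μC) = 4.63e-5 C.
By Gauss's law, ∮E·dA = E·4πr² = Q_enc/ε₀.
E = k|Q_enc|/r² = (8.99×10^9)(4.63e-5)/(0.442)² = 2.13e6 N/C.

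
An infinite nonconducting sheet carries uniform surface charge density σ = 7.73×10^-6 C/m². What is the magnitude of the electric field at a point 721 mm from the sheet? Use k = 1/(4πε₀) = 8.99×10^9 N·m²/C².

4.37×10^5 N/C

Choose a cylindrical pillbox piercing the sheet, end faces (area A) parallel to it.
Only the two end caps contribute flux: Φ = 2EA. With Q_enc = σA, Gauss's law gives E = |σ|/(2ε₀).
E = 2πk|σ| = 2π(8.99×10^9)(7.73×10^-6) = 4.37×10^5 N/C.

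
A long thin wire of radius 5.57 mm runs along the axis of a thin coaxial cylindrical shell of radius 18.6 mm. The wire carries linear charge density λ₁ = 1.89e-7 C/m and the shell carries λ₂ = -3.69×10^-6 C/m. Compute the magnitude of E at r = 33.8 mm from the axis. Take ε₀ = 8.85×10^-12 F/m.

|E| ≈ 1.86×10^6 N/C

Choose a coaxial cylinder of radius r = 33.8 mm (arbitrary length L) as the Gaussian surface (r > 18.6 mm, enclosing both).
λ_enc = λ₁ + λ₂ = (1.89e-7) + (-3.69×10^-6) = -3.501×10^-6 C/m.
By Gauss's law (flux through the curved wall only), E·2πrL = λ_enc L/ε₀.
E = |λ_enc|/(2πε₀r) = (3.501e-6)/(2π·8.85×10^-12·0.0338) = 1.86×10^6 N/C.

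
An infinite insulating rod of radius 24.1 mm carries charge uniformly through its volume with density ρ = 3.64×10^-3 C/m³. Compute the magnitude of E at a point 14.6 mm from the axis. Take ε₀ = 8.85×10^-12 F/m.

E ≈ 3.00e6 N/C

By cylindrical symmetry E is radial; use a coaxial Gaussian cylinder of radius 14.6 mm and length L (r < R).
Charge inside radius r per length L is ρ·πr²·L, so λ_enc = ρπr² = 2.438×10^-6 C/m.
By Gauss's law (flux through the curved wall only), E·2πrL = λ_enc L/ε₀.
E = |λ_enc|/(2πε₀r) = (2.438×10^-6)/(2π·8.85×10^-12·0.0146) = 3.00×10^6 N/C.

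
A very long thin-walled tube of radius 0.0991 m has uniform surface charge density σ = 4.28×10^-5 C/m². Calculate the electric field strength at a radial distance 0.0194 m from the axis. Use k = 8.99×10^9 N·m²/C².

|E| = 0 V/m

Choose a coaxial cylinder of radius r = 0.0194 m (arbitrary length L) as the Gaussian surface (r < 0.0991 m, inside the shell).
All the surface charge lies outside this cylinder: Q_enc = 0, hence E = 0.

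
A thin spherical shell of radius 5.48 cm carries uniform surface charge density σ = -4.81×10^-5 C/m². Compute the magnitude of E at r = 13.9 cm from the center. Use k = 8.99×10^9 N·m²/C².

E = 8.45e5 V/m

Symmetry ⇒ E = E(r) r̂. Gaussian sphere of radius r = 13.9 cm (r > 5.48 cm).
The entire shell is enclosed: Q_enc = σ·4πR² = (-4.81×10^-5)·4π·(0.0548)² = -1.815e-6 C.
Applying ∮E·dA = Q_enc/ε₀ with Φ = E(4πr²):
E = k|Q_enc|/r² = (8.99×10^9)(1.815×10^-6)/(0.139)² = 8.45×10^5 N/C.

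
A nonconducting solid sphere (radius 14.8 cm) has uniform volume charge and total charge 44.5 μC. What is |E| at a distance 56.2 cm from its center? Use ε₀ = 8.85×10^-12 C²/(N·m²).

1.27e6 N/C

Use a concentric Gaussian sphere at r = 56.2 cm (r > R, so the entire charge is enclosed).
Q_enc = 44.5 μC = 4.45×10^-5 C.
Applying ∮E·dA = Q_enc/ε₀ with Φ = E(4πr²):
E = |Q_enc|/(4πε₀r²) = (4.45×10^-5)/(4π·8.85×10^-12·(0.562)²) = 1.27e6 N/C.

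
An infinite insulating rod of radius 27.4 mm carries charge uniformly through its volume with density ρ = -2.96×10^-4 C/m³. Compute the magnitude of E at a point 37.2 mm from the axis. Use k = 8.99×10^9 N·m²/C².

Take a coaxial cylindrical Gaussian surface of radius r = 37.2 mm and length L (r > 27.4 mm, full cross-section enclosed).
λ_enc = ρ·πR² = (-2.96×10^-4)π(0.0274)² = -6.981e-7 C/m.
Gauss's law: E·2πrL = λ_enc L/ε₀.
E = 2k|λ_enc|/r = 2(8.99×10^9)(6.981e-7)/(0.0372) = 3.37×10^5 N/C.

3.37×10^5 V/m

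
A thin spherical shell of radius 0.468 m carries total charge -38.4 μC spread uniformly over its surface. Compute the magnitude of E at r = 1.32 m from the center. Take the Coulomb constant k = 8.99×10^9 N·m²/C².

Symmetry ⇒ E = E(r) r̂. Gaussian sphere of radius r = 1.32 m (r > 0.468 m).
The entire shell is enclosed: Q_enc = -3.84×10^-5 C.
Since E is radial and uniform over the Gaussian sphere, Φ = E·4πr² = Q_enc/ε₀.
E = k|Q_enc|/r² = (8.99×10^9)(3.84×10^-5)/(1.32)² = 1.98×10^5 N/C.

1.98×10^5 N/C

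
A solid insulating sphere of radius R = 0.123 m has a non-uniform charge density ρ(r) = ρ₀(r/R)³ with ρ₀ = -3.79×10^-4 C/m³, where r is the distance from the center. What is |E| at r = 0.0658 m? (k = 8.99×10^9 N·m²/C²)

Use a concentric Gaussian sphere at r = 0.0658 m (r < R).
Q_enc = ∫₀^r ρ(r')·4πr'² dr' = (4πρ₀/R³) ∫₀^r r'^5 dr' = 4πρ₀ r^6/(6·R³) = -3.462×10^-8 C.
Since E is radial and uniform over the Gaussian sphere, Φ = E·4πr² = Q_enc/ε₀.
E = k|Q_enc|/r² = (8.99×10^9)(3.462e-8)/(0.0658)² = 7.19×10^4 N/C.

7.19e4 N/C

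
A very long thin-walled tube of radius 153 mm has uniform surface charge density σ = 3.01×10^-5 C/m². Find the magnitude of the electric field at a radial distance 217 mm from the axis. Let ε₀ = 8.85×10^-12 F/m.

E = 2.40×10^6 N/C

Choose a coaxial cylinder of radius r = 217 mm (arbitrary length L) as the Gaussian surface (r > 153 mm).
The whole shell is enclosed: λ_enc = σ·2πR = (3.01×10^-5)·2π·(0.153) = 2.894e-5 C/m.
Since E is radial and uniform over the curved surface, Φ = E·2πrL = Q_enc/ε₀ = λ_enc L/ε₀.
E = |λ_enc|/(2πε₀r) = (2.894×10^-5)/(2π·8.85×10^-12·0.217) = 2.40×10^6 N/C.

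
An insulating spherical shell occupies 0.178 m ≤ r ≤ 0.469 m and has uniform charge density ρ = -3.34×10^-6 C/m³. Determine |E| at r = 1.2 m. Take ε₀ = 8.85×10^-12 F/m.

Use a concentric Gaussian sphere at r = 1.2 m (r > 0.469 m, enclosing the whole shell).
Q_enc = ρ·(4π/3)(b³ − a³) = (-3.34×10^-6)·(4π/3)·((0.469)³ − (0.178)³) = -1.364e-6 C.
Since E is radial and uniform over the Gaussian sphere, Φ = E·4πr² = Q_enc/ε₀.
E = |Q_enc|/(4πε₀r²) = (1.364e-6)/(4π·8.85×10^-12·(1.2)²) = 8.52×10^3 N/C.

|E| ≈ 8.52e3 V/m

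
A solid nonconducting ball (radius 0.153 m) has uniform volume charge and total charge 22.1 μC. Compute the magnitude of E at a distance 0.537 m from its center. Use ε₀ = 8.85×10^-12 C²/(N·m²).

6.89×10^5 N/C

Symmetry ⇒ E = E(r) r̂. Gaussian sphere of radius r = 0.537 m (r > R, so the entire charge is enclosed).
Q_enc = 22.1 μC = 2.21×10^-5 C.
By Gauss's law, ∮E·dA = E·4πr² = Q_enc/ε₀.
E = |Q_enc|/(4πε₀r²) = (2.21×10^-5)/(4π·8.85×10^-12·(0.537)²) = 6.89e5 N/C.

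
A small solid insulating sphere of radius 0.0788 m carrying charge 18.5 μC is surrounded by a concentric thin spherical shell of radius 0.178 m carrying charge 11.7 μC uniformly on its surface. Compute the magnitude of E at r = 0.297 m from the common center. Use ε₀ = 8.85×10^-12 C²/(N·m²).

Symmetry ⇒ E = E(r) r̂. Gaussian sphere of radius r = 0.297 m (r > 0.178 m, enclosing both).
Q_enc = (18.5 μC) + (11.7 μC) = 3.02×10^-5 C.
Gauss's law: E·4πr² = Q_enc/ε₀.
E = |Q_enc|/(4πε₀r²) = (3.02×10^-5)/(4π·8.85×10^-12·(0.297)²) = 3.08e6 N/C.

3.08×10^6 V/m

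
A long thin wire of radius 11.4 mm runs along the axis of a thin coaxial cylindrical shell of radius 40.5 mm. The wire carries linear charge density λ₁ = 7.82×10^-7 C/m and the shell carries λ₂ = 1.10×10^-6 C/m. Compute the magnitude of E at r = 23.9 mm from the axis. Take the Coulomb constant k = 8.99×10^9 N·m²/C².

|E| = 5.88×10^5 V/m

By cylindrical symmetry E is radial; use a coaxial Gaussian cylinder of radius 23.9 mm and length L (between the conductors, 11.4 mm < r < 40.5 mm).
The shell at 40.5 mm lies outside the Gaussian surface, so λ_enc = λ₁ = 7.82×10^-7 C/m.
Applying ∮E·dA = Q_enc/ε₀ with the end caps contributing no flux:
E = 2k|λ_enc|/r = 2(8.99×10^9)(7.82×10^-7)/(0.0239) = 5.88×10^5 N/C.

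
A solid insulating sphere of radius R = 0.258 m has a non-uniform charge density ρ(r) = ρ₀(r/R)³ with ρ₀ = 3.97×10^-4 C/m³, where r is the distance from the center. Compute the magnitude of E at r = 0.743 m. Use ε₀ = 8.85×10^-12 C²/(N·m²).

Symmetry ⇒ E = E(r) r̂. Gaussian sphere of radius r = 0.743 m (r > R, all charge enclosed).
Q_enc = 4π ∫₀^R ρ₀(r'/R)^3 r'² dr' = 4πρ₀R³/6 = 1.428e-5 C.
Applying ∮E·dA = Q_enc/ε₀ with Φ = E(4πr²):
E = |Q_enc|/(4πε₀r²) = (1.428×10^-5)/(4π·8.85×10^-12·(0.743)²) = 2.33×10^5 N/C.

E = 2.33e5 N/C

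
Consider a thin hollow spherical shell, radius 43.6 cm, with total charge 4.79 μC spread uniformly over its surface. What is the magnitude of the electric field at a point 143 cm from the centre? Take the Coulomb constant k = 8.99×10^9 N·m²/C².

By spherical symmetry E is radial; choose a Gaussian sphere of radius r = 143 cm (r > 43.6 cm).
The entire shell is enclosed: Q_enc = 4.79×10^-6 C.
Since E is radial and uniform over the Gaussian sphere, Φ = E·4πr² = Q_enc/ε₀.
E = k|Q_enc|/r² = (8.99×10^9)(4.79e-6)/(1.43)² = 2.11×10^4 N/C.

|E| = 2.11e4 N/C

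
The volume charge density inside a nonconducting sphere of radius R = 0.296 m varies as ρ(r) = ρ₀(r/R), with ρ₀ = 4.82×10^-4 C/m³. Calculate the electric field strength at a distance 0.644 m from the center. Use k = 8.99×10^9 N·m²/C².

E = 8.51×10^5 N/C

Symmetry ⇒ E = E(r) r̂. Gaussian sphere of radius r = 0.644 m (r > R, all charge enclosed).
Q_enc = 4π ∫₀^R ρ₀(r'/R)^1 r'² dr' = 4πρ₀R³/4 = 3.927e-5 C.
By Gauss's law, ∮E·dA = E·4πr² = Q_enc/ε₀.
E = k|Q_enc|/r² = (8.99×10^9)(3.927e-5)/(0.644)² = 8.51×10^5 N/C.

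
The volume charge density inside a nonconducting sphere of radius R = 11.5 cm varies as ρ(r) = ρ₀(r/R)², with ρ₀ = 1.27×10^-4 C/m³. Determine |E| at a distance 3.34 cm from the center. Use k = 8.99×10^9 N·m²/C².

|E| ≈ 8.08×10^3 N/C

Use a concentric Gaussian sphere at r = 3.34 cm (r < R).
Integrate the density: Q_enc = 4π ∫₀^r ρ₀(r'/R)^2 r'² dr' = 4πρ₀ r^5/(5·R²) = 1.003×10^-9 C.
Gauss's law: E·4πr² = Q_enc/ε₀.
E = k|Q_enc|/r² = (8.99×10^9)(1.003e-9)/(0.0334)² = 8.08e3 N/C.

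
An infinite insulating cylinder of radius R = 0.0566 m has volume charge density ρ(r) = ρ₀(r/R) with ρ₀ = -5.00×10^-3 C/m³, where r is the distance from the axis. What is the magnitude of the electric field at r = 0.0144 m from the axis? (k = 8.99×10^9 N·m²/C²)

E = 6.90×10^5 V/m

Coaxial Gaussian cylinder, radius r = 0.0144 m, length L (r < R).
Integrating ρ over the cross-section to radius r: λ_enc = (2πρ₀/R) ∫₀^r r'^2 dr' = 2πρ₀ r^3/(3·R) = -5.525×10^-7 C/m.
Gauss's law: E·2πrL = λ_enc L/ε₀.
E = 2k|λ_enc|/r = 2(8.99×10^9)(5.525e-7)/(0.0144) = 6.90×10^5 N/C.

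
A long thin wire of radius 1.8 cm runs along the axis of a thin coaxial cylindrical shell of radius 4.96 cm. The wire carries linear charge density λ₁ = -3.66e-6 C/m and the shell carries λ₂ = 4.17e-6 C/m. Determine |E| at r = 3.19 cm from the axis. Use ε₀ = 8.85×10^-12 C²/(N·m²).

By cylindrical symmetry E is radial; use a coaxial Gaussian cylinder of radius 3.19 cm and length L (between the conductors, 1.8 cm < r < 4.96 cm).
Only the inner wire is enclosed; the outer shell contributes nothing inside itself. λ_enc = λ₁ = -3.66×10^-6 C/m.
By Gauss's law (flux through the curved wall only), E·2πrL = λ_enc L/ε₀.
E = |λ_enc|/(2πε₀r) = (3.66e-6)/(2π·8.85×10^-12·0.0319) = 2.06×10^6 N/C.

|E| ≈ 2.06×10^6 N/C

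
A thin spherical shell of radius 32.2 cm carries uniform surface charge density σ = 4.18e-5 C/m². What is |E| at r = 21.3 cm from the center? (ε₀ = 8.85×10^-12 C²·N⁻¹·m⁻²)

E = 0 (no enclosed charge)

Symmetry ⇒ E = E(r) r̂. Gaussian sphere of radius r = 21.3 cm (inside the shell, r < 32.2 cm).
No charge lies within this surface, so Q_enc = 0 and Gauss's law gives E·4πr² = 0 ⇒ E = 0.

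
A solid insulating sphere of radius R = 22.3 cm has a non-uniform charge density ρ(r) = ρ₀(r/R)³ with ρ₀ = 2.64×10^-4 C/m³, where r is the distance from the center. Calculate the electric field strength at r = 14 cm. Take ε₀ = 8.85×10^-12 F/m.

E = 1.72×10^5 V/m

By spherical symmetry E is radial; choose a Gaussian sphere of radius r = 14 cm (r < R).
Integrate the density: Q_enc = 4π ∫₀^r ρ₀(r'/R)^3 r'² dr' = 4πρ₀ r^6/(6·R³) = 3.754×10^-7 C.
Applying ∮E·dA = Q_enc/ε₀ with Φ = E(4πr²):
E = |Q_enc|/(4πε₀r²) = (3.754×10^-7)/(4π·8.85×10^-12·(0.14)²) = 1.72×10^5 N/C.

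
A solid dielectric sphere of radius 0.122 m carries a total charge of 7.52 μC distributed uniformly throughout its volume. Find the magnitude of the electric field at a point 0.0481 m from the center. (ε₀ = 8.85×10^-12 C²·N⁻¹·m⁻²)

Take a concentric spherical Gaussian surface of radius r = 0.0481 m (r < R).
Only the charge within r is enclosed: Q_enc = Q·(r/R)³ = (7.52 μC)·(0.0481 m/0.122 m)³ = 4.609×10^-7 C.
Since E is radial and uniform over the Gaussian sphere, Φ = E·4πr² = Q_enc/ε₀.
E = |Q_enc|/(4πε₀r²) = (4.609×10^-7)/(4π·8.85×10^-12·(0.0481)²) = 1.79×10^6 N/C.

E = 1.79×10^6 N/C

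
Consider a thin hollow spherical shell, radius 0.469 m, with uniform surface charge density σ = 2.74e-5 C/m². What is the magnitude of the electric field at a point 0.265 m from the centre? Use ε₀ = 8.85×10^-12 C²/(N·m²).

E = 0

By spherical symmetry E is radial; choose a Gaussian sphere of radius r = 0.265 m (inside the shell, r < 0.469 m).
All the charge is outside the Gaussian surface: Q_enc = 0, hence E = 0 everywhere inside the shell.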